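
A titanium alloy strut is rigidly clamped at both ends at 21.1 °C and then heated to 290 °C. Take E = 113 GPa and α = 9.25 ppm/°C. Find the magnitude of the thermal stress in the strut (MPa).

281 MPa

ΔT = 268.9 K. Constrained thermal stress σ = E·α·ΔT = 113.0×10³ MPa × 9.25×10⁻⁶ × 268.9 = 281 MPa (compressive).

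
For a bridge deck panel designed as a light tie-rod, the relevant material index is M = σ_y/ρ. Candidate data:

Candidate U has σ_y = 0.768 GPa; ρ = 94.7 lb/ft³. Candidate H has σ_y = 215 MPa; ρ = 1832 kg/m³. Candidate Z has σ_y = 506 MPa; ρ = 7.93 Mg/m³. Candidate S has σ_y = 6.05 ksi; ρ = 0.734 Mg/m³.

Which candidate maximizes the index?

candidate U

Putting every candidate on a common basis:
  candidate U: σ_y = 768.0 MPa, ρ = 1517 kg/m³
  candidate H: σ_y = 215.0 MPa, ρ = 1832 kg/m³
  candidate Z: σ_y = 506.0 MPa, ρ = 7930 kg/m³
  candidate S: σ_y = 41.71 MPa, ρ = 734.0 kg/m³
  candidate U: M = 506 kN·m/kg
  candidate H: M = 117 kN·m/kg
  candidate Z: M = 63.8 kN·m/kg
  candidate S: M = 56.8 kN·m/kg
Highest index: candidate U.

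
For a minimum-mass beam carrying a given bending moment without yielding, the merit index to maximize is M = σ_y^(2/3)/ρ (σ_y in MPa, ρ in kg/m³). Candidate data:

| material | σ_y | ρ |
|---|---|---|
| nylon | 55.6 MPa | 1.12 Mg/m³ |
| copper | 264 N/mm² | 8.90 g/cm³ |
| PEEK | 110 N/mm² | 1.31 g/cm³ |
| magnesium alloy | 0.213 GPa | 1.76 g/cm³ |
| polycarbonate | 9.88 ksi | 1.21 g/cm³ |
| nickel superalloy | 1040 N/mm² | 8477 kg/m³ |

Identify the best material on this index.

Normalizing units and computing the index:
  nylon: σ_y = 55.60 MPa, ρ = 1120 kg/m³
  copper: σ_y = 264.0 MPa, ρ = 8900 kg/m³
  PEEK: σ_y = 110.0 MPa, ρ = 1310 kg/m³
  magnesium alloy: σ_y = 213.0 MPa, ρ = 1760 kg/m³
  polycarbonate: σ_y = 68.12 MPa, ρ = 1210 kg/m³
  nickel superalloy: σ_y = 1040 MPa, ρ = 8477 kg/m³
  magnesium alloy: M = 20.3×10⁻³
  PEEK: M = 17.5×10⁻³
  polycarbonate: M = 13.8×10⁻³
  nylon: M = 13.0×10⁻³
  nickel superalloy: M = 12.1×10⁻³
  copper: M = 4.62×10⁻³
Magnesium alloy has the largest M.

magnesium alloy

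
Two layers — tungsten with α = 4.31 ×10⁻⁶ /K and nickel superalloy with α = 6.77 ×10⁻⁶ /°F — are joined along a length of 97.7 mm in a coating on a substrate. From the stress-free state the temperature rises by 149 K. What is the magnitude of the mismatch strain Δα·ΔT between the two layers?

nickel superalloy: α = 6.77×10⁻⁶/°F × 9/5 = 12.2×10⁻⁶/K.
Δα = |4.31 − 12.2|×10⁻⁶/K = 7.88×10⁻⁶/K.
Mismatch strain = Δα·ΔT = 7.88×10⁻⁶ × 149.0 = 1.17×10⁻³.

1.17×10⁻³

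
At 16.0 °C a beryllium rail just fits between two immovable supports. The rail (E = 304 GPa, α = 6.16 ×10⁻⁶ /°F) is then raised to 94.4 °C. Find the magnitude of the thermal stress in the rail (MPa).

α = 6.16×10⁻⁶/°F × 9/5 = 11.1×10⁻⁶/K.
ΔT = 78.40 K. Constrained thermal stress σ = E·α·ΔT = 304.0×10³ MPa × 11.1×10⁻⁶ × 78.40 = 264 MPa (compressive).

264 MPa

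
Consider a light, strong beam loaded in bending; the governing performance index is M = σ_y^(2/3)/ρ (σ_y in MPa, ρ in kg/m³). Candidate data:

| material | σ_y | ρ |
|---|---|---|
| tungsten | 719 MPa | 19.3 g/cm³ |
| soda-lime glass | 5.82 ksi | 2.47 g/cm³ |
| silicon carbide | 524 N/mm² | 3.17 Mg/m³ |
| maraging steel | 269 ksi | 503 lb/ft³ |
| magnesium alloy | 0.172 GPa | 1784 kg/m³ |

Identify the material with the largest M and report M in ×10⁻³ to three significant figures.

Normalizing units and computing the index:
  tungsten: σ_y = 719.0 MPa, ρ = 19300 kg/m³
  soda-lime glass: σ_y = 40.13 MPa, ρ = 2470 kg/m³
  silicon carbide: σ_y = 524.0 MPa, ρ = 3170 kg/m³
  maraging steel: σ_y = 1855 MPa, ρ = 8057 kg/m³
  magnesium alloy: σ_y = 172.0 MPa, ρ = 1784 kg/m³
  silicon carbide: M = 20.5×10⁻³
  maraging steel: M = 18.7×10⁻³
  magnesium alloy: M = 17.3×10⁻³
  soda-lime glass: M = 4.75×10⁻³
  tungsten: M = 4.16×10⁻³
The maximum is for silicon carbide.

silicon carbide, M = 20.5×10⁻³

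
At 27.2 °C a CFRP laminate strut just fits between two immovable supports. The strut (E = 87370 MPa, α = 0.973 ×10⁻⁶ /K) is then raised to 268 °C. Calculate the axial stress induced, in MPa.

E = 87370 MPa = 87.37 GPa.
ΔT = 240.8 K. Constrained thermal stress σ = E·α·ΔT = 87.37×10³ MPa × 0.973×10⁻⁶ × 240.8 = 20.5 MPa (compressive).

20.5 MPa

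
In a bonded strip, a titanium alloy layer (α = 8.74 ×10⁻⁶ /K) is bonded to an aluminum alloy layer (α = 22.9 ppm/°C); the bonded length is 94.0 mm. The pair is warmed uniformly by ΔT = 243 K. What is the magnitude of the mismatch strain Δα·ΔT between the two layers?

Δα = |8.74 − 22.9|×10⁻⁶/K = 14.2×10⁻⁶/K.
Mismatch strain = Δα·ΔT = 14.2×10⁻⁶ × 243.0 = 3.44×10⁻³.

3.44×10⁻³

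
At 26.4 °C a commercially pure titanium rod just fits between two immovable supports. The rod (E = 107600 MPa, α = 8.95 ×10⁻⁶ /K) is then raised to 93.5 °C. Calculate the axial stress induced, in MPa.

E = 107600 MPa = 107.6 GPa.
ΔT = 67.10 K. Constrained thermal stress σ = E·α·ΔT = 107.6×10³ MPa × 8.95×10⁻⁶ × 67.10 = 64.6 MPa (compressive).

64.6 MPa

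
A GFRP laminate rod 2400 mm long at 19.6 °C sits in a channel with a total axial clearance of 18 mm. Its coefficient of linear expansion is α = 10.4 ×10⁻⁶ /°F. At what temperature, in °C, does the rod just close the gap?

420 °C

α = 10.4×10⁻⁶/°F × 9/5 = 18.7×10⁻⁶/K.
α·L₀·ΔT = 18.0 mm ⇒ ΔT = 18.0 / (18.7×10⁻⁶ × 2400.0) = 400.6 K.
T = 19.6 + 400.6 = 420.2 °C.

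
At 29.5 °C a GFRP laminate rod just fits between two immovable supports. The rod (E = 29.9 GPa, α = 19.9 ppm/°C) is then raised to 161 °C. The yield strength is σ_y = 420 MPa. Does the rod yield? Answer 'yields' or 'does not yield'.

does not yield

ΔT = 131.5 K. Constrained thermal stress σ = E·α·ΔT = 29.90×10³ MPa × 19.9×10⁻⁶ × 131.5 = 78.2 MPa (compressive).
Compare to σ_y = 420 MPa: σ < σ_y, so it does not yield.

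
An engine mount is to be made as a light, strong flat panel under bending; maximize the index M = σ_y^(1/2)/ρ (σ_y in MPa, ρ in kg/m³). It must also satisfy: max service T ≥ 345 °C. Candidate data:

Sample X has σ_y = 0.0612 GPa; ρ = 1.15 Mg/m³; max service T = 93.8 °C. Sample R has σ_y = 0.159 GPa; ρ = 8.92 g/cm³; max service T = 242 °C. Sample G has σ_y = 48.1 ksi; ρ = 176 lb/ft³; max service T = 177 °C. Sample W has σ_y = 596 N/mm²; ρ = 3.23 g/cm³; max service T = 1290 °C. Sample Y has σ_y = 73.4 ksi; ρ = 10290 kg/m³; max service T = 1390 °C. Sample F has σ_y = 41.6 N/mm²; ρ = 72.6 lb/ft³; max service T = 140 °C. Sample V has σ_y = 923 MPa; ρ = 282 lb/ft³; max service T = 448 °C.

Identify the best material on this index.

Screen on constraints: max service T ≥ 345 °C. Survivors: sample W, sample Y, sample V.
Normalizing units and computing the index:
  sample W: σ_y = 596.0 MPa, ρ = 3230 kg/m³
  sample Y: σ_y = 506.1 MPa, ρ = 10290 kg/m³
  sample V: σ_y = 923.0 MPa, ρ = 4517 kg/m³
  sample W: M = 7.56×10⁻³
  sample V: M = 6.73×10⁻³
  sample Y: M = 2.19×10⁻³
Sample W ranks first.

sample W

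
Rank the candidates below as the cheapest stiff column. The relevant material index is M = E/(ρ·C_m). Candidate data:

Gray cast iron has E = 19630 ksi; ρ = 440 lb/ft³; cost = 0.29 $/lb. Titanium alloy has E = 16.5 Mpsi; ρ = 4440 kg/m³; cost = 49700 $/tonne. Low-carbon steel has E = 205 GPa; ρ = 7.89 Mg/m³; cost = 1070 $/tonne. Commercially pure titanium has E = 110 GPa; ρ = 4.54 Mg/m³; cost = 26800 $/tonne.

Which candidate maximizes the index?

gray cast iron

Putting every candidate on a common basis:
  gray cast iron: E = 135.3 GPa, ρ = 7048 kg/m³, cost = 0.6393 $/kg
  titanium alloy: E = 113.8 GPa, ρ = 4440 kg/m³, cost = 49.70 $/kg
  low-carbon steel: E = 205.0 GPa, ρ = 7890 kg/m³, cost = 1.070 $/kg
  commercially pure titanium: E = 110.0 GPa, ρ = 4540 kg/m³, cost = 26.80 $/kg
  gray cast iron: M = 30.0 MN·m per $
  low-carbon steel: M = 24.3 MN·m per $
  commercially pure titanium: M = 0.904 MN·m per $
  titanium alloy: M = 0.516 MN·m per $
Gray cast iron ranks first.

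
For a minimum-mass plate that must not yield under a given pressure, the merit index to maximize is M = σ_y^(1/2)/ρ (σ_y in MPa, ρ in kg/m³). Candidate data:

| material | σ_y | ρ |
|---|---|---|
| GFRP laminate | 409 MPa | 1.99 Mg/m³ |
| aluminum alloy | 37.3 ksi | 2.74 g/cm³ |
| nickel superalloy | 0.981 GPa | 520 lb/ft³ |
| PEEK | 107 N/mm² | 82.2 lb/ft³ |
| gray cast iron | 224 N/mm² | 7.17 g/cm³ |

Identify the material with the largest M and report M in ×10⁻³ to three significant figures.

After converting to SI:
  GFRP laminate: σ_y = 409.0 MPa, ρ = 1990 kg/m³
  aluminum alloy: σ_y = 257.2 MPa, ρ = 2740 kg/m³
  nickel superalloy: σ_y = 981.0 MPa, ρ = 8330 kg/m³
  PEEK: σ_y = 107.0 MPa, ρ = 1317 kg/m³
  gray cast iron: σ_y = 224.0 MPa, ρ = 7170 kg/m³
  GFRP laminate: M = 10.2×10⁻³
  PEEK: M = 7.86×10⁻³
  aluminum alloy: M = 5.85×10⁻³
  nickel superalloy: M = 3.76×10⁻³
  gray cast iron: M = 2.09×10⁻³
The maximum is for GFRP laminate.

GFRP laminate, M = 10.2×10⁻³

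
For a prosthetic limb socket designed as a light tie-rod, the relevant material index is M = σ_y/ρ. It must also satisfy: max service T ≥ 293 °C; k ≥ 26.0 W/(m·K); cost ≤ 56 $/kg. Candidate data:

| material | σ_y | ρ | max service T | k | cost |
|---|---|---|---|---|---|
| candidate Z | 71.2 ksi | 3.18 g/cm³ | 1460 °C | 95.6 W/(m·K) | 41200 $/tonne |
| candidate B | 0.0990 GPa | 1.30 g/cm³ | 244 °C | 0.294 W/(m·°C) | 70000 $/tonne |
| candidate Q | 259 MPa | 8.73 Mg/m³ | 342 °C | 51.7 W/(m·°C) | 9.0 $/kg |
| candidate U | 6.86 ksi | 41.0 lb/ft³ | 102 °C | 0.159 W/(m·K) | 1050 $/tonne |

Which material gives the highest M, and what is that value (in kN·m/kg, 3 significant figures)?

Screen on constraints: max service T ≥ 293 °C; k ≥ 26.0 W/(m·K); cost ≤ 56 $/kg. Survivors: candidate Z, candidate Q.
Convert each candidate to consistent units, then evaluate M:
  candidate Z: σ_y = 490.9 MPa, ρ = 3180 kg/m³
  candidate Q: σ_y = 259.0 MPa, ρ = 8730 kg/m³
  candidate Z: M = 154 kN·m/kg
  candidate Q: M = 29.7 kN·m/kg
Candidate Z has the largest M.

candidate Z, M = 154 kN·m/kg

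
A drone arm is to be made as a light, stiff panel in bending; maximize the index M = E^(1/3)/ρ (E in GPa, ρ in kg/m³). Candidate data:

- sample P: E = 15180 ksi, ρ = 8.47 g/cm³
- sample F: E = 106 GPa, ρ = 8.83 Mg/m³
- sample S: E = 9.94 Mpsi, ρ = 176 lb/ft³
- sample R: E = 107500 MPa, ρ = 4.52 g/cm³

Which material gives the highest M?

sample S

Normalizing units and computing the index:
  sample P: E = 104.7 GPa, ρ = 8470 kg/m³
  sample F: E = 106.0 GPa, ρ = 8830 kg/m³
  sample S: E = 68.53 GPa, ρ = 2819 kg/m³
  sample R: E = 107.5 GPa, ρ = 4520 kg/m³
  sample S: M = 1.45×10⁻³
  sample R: M = 1.05×10⁻³
  sample P: M = 0.556×10⁻³
  sample F: M = 0.536×10⁻³
Highest index: sample S.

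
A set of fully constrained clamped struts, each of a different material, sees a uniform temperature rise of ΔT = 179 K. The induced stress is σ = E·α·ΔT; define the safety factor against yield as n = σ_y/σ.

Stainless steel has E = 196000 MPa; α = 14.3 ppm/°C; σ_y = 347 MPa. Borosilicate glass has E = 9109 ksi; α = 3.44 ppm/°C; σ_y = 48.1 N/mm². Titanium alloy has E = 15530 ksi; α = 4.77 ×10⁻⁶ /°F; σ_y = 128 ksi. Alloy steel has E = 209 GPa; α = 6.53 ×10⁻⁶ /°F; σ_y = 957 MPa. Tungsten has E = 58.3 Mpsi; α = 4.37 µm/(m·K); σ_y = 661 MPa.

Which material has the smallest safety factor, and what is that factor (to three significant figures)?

stainless steel, n = 0.692

With everything in SI (GPa, ×10⁻⁶/K, MPa):
  stainless steel: E = 196.0, α = 14.3, σ_y = 347.0 → σ = 502 MPa, n = 0.692
  borosilicate glass: E = 62.80, α = 3.44, σ_y = 48.10 → σ = 38.7 MPa, n = 1.24
  titanium alloy: E = 107.1, α = 8.59, σ_y = 882.5 → σ = 165 MPa, n = 5.36
  alloy steel: E = 209.0, α = 11.8, σ_y = 957.0 → σ = 440 MPa, n = 2.18
  tungsten: E = 402.0, α = 4.37, σ_y = 661.0 → σ = 314 MPa, n = 2.10
Smallest n: stainless steel with n = 0.692.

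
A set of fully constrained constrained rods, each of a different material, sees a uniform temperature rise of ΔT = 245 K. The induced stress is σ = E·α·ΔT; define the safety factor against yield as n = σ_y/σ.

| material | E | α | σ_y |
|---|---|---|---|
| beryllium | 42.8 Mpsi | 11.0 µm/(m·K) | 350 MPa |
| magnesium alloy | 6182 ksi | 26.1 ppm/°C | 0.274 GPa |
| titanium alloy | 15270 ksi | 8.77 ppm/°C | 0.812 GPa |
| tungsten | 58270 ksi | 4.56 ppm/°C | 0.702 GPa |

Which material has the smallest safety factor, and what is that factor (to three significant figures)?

beryllium, n = 0.440

With everything in SI (GPa, ×10⁻⁶/K, MPa):
  beryllium: E = 295.1, α = 11.0, σ_y = 350.0 → σ = 795 MPa, n = 0.440
  magnesium alloy: E = 42.62, α = 26.1, σ_y = 274.0 → σ = 273 MPa, n = 1.01
  titanium alloy: E = 105.3, α = 8.77, σ_y = 812.0 → σ = 226 MPa, n = 3.59
  tungsten: E = 401.8, α = 4.56, σ_y = 702.0 → σ = 449 MPa, n = 1.56
Beryllium has the lowest safety factor, n = 0.440.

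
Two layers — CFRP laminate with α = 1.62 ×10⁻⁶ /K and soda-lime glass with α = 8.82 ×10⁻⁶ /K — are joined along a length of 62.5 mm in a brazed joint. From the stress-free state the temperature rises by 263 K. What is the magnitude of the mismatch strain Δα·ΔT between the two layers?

1.89×10⁻³

Δα = |1.62 − 8.82|×10⁻⁶/K = 7.20×10⁻⁶/K.
Mismatch strain = Δα·ΔT = 7.20×10⁻⁶ × 263.0 = 1.89×10⁻³.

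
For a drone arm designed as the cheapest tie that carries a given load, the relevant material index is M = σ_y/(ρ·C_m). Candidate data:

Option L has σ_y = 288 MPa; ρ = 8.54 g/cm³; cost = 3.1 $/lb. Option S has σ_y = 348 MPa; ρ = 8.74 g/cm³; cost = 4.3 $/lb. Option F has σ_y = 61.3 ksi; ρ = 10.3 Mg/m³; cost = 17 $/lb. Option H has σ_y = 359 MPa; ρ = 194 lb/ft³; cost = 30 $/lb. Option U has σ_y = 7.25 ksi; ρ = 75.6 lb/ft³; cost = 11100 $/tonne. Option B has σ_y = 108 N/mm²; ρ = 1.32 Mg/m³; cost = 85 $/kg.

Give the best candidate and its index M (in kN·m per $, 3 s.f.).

After converting to SI:
  option L: σ_y = 288.0 MPa, ρ = 8540 kg/m³, cost = 6.834 $/kg
  option S: σ_y = 348.0 MPa, ρ = 8740 kg/m³, cost = 9.480 $/kg
  option F: σ_y = 422.6 MPa, ρ = 10300 kg/m³, cost = 37.48 $/kg
  option H: σ_y = 359.0 MPa, ρ = 3108 kg/m³, cost = 66.14 $/kg
  option U: σ_y = 49.99 MPa, ρ = 1211 kg/m³, cost = 11.10 $/kg
  option B: σ_y = 108.0 MPa, ρ = 1320 kg/m³, cost = 85.00 $/kg
  option L: M = 4.93 kN·m per $
  option S: M = 4.20 kN·m per $
  option U: M = 3.72 kN·m per $
  option H: M = 1.75 kN·m per $
  option F: M = 1.09 kN·m per $
  option B: M = 0.963 kN·m per $
Option L ranks first.

option L, M = 4.93 kN·m per $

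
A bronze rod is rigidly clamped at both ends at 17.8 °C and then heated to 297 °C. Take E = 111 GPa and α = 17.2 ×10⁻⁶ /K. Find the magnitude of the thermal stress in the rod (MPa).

ΔT = 279.2 K. Constrained thermal stress σ = E·α·ΔT = 111.0×10³ MPa × 17.2×10⁻⁶ × 279.2 = 533 MPa (compressive).

533 MPa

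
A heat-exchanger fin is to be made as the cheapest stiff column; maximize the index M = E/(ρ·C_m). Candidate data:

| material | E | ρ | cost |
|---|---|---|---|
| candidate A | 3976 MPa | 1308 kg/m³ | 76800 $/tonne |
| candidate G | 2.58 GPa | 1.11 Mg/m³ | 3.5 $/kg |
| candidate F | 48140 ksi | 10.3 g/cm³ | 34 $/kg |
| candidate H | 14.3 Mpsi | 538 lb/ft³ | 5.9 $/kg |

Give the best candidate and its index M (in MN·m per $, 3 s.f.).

Convert each candidate to consistent units, then evaluate M:
  candidate A: E = 3.976 GPa, ρ = 1308 kg/m³, cost = 76.80 $/kg
  candidate G: E = 2.580 GPa, ρ = 1110 kg/m³, cost = 3.500 $/kg
  candidate F: E = 331.9 GPa, ρ = 10300 kg/m³, cost = 34.00 $/kg
  candidate H: E = 98.60 GPa, ρ = 8618 kg/m³, cost = 5.900 $/kg
  candidate H: M = 1.94 MN·m per $
  candidate F: M = 0.948 MN·m per $
  candidate G: M = 0.664 MN·m per $
  candidate A: M = 0.0396 MN·m per $
The maximum is for candidate H.

candidate H, M = 1.94 MN·m per $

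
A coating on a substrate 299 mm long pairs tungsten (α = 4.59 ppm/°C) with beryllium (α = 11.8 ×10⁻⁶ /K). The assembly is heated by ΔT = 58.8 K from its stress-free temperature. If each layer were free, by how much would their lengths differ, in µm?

Δα = |4.59 − 11.8|×10⁻⁶/K = 7.21×10⁻⁶/K.
ΔL_mismatch = Δα·L·ΔT = 7.21×10⁻⁶ × 299.0 mm × 58.8 K = 127 µm.

127 µm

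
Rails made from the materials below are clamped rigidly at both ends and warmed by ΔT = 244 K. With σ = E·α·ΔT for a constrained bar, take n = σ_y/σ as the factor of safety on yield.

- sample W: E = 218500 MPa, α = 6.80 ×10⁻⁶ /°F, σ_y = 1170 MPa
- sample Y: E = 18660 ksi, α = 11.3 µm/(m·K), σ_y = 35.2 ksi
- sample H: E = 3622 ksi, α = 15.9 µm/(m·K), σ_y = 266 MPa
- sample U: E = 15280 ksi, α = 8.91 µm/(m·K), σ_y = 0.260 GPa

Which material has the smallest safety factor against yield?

With everything in SI (GPa, ×10⁻⁶/K, MPa):
  sample W: E = 218.5, α = 12.2, σ_y = 1170 → σ = 653 MPa, n = 1.79
  sample Y: E = 128.7, α = 11.3, σ_y = 242.7 → σ = 355 MPa, n = 0.684
  sample H: E = 24.97, α = 15.9, σ_y = 266.0 → σ = 96.9 MPa, n = 2.75
  sample U: E = 105.4, α = 8.91, σ_y = 260.0 → σ = 229 MPa, n = 1.14
Sample Y has the lowest safety factor, n = 0.684.

sample Y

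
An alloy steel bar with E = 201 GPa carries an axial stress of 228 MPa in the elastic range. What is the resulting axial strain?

1.13×10⁻³

ε = σ/E = 228 / 201000 = 1.13×10⁻³.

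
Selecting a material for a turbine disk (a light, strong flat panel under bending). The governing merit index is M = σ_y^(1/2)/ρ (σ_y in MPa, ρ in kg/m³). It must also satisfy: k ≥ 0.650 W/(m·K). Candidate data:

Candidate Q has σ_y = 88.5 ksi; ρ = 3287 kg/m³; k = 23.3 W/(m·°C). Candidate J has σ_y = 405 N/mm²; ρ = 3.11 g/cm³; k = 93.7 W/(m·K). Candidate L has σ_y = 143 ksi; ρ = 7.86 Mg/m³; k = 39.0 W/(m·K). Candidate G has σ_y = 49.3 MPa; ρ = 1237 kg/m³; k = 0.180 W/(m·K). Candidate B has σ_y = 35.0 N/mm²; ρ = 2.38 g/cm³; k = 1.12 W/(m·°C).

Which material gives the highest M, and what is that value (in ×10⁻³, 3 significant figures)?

Screen on constraints: k ≥ 0.650 W/(m·K). Survivors: candidate Q, candidate J, candidate L, candidate B.
In SI units:
  candidate Q: σ_y = 610.2 MPa, ρ = 3287 kg/m³
  candidate J: σ_y = 405.0 MPa, ρ = 3110 kg/m³
  candidate L: σ_y = 986.0 MPa, ρ = 7860 kg/m³
  candidate B: σ_y = 35.00 MPa, ρ = 2380 kg/m³
  candidate Q: M = 7.52×10⁻³
  candidate J: M = 6.47×10⁻³
  candidate L: M = 3.99×10⁻³
  candidate B: M = 2.49×10⁻³
The maximum is for candidate Q.

candidate Q, M = 7.52×10⁻³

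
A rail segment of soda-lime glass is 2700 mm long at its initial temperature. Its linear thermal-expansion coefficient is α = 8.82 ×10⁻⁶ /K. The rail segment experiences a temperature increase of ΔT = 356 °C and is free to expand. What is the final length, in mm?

ΔL = α·L₀·ΔT = 8.82×10⁻⁶ × 2700 mm × 356.0 K = 8.48 mm.
L = L₀ + ΔL = 2700 + 8.48 = 2708.5 mm.

2708.5 mm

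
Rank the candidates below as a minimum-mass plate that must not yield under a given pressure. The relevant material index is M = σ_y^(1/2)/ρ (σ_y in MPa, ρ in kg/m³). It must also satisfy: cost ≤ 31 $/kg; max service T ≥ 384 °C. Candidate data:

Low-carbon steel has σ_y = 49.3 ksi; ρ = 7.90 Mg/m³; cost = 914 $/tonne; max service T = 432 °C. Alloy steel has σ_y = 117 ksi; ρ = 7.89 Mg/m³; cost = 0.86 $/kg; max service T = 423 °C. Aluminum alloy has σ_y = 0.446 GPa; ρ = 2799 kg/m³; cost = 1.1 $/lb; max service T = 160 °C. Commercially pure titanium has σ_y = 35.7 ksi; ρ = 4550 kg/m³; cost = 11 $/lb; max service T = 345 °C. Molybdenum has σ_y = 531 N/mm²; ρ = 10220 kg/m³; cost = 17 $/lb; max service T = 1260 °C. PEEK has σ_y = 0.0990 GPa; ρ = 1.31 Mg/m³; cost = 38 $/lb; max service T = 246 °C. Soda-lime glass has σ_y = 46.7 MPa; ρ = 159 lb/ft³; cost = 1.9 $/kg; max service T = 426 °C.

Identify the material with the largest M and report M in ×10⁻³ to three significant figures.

Screen on constraints: cost ≤ 31 $/kg; max service T ≥ 384 °C. Survivors: low-carbon steel, alloy steel, soda-lime glass.
After converting to SI:
  low-carbon steel: σ_y = 339.9 MPa, ρ = 7900 kg/m³
  alloy steel: σ_y = 806.7 MPa, ρ = 7890 kg/m³
  soda-lime glass: σ_y = 46.70 MPa, ρ = 2547 kg/m³
  alloy steel: M = 3.60×10⁻³
  soda-lime glass: M = 2.68×10⁻³
  low-carbon steel: M = 2.33×10⁻³
Alloy steel ranks first.

alloy steel, M = 3.60×10⁻³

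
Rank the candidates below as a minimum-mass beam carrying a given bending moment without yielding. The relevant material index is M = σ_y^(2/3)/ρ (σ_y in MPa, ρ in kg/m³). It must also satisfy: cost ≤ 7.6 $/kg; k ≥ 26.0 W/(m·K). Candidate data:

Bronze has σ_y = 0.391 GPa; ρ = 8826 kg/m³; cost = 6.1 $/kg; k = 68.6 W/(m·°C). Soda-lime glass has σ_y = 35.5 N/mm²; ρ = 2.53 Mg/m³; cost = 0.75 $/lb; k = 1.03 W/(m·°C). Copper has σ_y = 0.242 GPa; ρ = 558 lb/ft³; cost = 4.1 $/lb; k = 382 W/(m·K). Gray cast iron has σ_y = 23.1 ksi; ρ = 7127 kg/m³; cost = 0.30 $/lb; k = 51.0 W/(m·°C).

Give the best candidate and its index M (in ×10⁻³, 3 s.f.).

Screen on constraints: cost ≤ 7.6 $/kg; k ≥ 26.0 W/(m·K). Survivors: bronze, gray cast iron.
Normalizing units and computing the index:
  bronze: σ_y = 391.0 MPa, ρ = 8826 kg/m³
  gray cast iron: σ_y = 159.3 MPa, ρ = 7127 kg/m³
  bronze: M = 6.06×10⁻³
  gray cast iron: M = 4.12×10⁻³
Bronze ranks first.

bronze, M = 6.06×10⁻³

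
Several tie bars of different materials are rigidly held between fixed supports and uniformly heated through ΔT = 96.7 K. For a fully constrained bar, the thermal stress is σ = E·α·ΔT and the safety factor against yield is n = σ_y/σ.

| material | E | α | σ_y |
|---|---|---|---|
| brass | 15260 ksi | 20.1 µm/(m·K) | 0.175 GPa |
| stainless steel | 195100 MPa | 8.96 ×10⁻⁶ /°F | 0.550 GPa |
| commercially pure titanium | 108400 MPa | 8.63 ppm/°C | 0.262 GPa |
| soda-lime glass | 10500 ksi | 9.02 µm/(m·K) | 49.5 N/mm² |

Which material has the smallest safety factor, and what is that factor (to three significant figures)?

soda-lime glass, n = 0.784

Per material, after unit conversion:
  brass: E = 105.2, α = 20.1, σ_y = 175.0 → σ = 205 MPa, n = 0.856
  stainless steel: E = 195.1, α = 16.1, σ_y = 550.0 → σ = 304 MPa, n = 1.81
  commercially pure titanium: E = 108.4, α = 8.63, σ_y = 262.0 → σ = 90.5 MPa, n = 2.90
  soda-lime glass: E = 72.39, α = 9.02, σ_y = 49.50 → σ = 63.1 MPa, n = 0.784
The minimum is soda-lime glass at n = 0.784.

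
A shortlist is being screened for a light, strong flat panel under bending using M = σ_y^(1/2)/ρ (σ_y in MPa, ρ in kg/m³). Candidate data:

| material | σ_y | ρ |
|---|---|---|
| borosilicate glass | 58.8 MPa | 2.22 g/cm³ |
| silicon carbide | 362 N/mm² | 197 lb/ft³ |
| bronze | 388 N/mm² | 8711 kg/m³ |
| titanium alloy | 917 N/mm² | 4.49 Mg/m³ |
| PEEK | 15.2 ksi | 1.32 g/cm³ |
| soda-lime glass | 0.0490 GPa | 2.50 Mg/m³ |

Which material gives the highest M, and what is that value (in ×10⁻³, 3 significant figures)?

PEEK, M = 7.76×10⁻³

Normalizing units and computing the index:
  borosilicate glass: σ_y = 58.80 MPa, ρ = 2220 kg/m³
  silicon carbide: σ_y = 362.0 MPa, ρ = 3156 kg/m³
  bronze: σ_y = 388.0 MPa, ρ = 8711 kg/m³
  titanium alloy: σ_y = 917.0 MPa, ρ = 4490 kg/m³
  PEEK: σ_y = 104.8 MPa, ρ = 1320 kg/m³
  soda-lime glass: σ_y = 49.00 MPa, ρ = 2500 kg/m³
  PEEK: M = 7.76×10⁻³
  titanium alloy: M = 6.74×10⁻³
  silicon carbide: M = 6.03×10⁻³
  borosilicate glass: M = 3.45×10⁻³
  soda-lime glass: M = 2.80×10⁻³
  bronze: M = 2.26×10⁻³
PEEK has the largest M.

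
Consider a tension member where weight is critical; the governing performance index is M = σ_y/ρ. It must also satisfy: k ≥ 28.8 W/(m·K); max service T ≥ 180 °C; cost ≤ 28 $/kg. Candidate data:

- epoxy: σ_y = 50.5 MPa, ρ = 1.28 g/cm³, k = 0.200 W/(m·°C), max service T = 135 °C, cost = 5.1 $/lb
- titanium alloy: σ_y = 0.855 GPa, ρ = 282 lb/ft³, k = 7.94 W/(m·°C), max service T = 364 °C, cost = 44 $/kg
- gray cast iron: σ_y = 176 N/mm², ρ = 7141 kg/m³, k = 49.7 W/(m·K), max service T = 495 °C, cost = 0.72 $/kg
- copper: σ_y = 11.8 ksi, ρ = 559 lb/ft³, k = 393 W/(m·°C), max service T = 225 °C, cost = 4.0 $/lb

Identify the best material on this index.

Screen on constraints: k ≥ 28.8 W/(m·K); max service T ≥ 180 °C; cost ≤ 28 $/kg. Survivors: gray cast iron, copper.
In SI units:
  gray cast iron: σ_y = 176.0 MPa, ρ = 7141 kg/m³
  copper: σ_y = 81.36 MPa, ρ = 8954 kg/m³
  gray cast iron: M = 24.6 kN·m/kg
  copper: M = 9.09 kN·m/kg
The maximum is for gray cast iron.

gray cast iron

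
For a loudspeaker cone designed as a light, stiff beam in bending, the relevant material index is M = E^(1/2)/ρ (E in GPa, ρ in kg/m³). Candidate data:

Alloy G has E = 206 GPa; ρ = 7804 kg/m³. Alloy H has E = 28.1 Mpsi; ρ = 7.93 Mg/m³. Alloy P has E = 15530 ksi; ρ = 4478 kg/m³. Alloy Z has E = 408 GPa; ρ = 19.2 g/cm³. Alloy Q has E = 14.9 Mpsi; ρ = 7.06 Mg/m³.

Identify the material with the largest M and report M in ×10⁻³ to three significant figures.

Convert each candidate to consistent units, then evaluate M:
  alloy G: E = 206.0 GPa, ρ = 7804 kg/m³
  alloy H: E = 193.7 GPa, ρ = 7930 kg/m³
  alloy P: E = 107.1 GPa, ρ = 4478 kg/m³
  alloy Z: E = 408.0 GPa, ρ = 19200 kg/m³
  alloy Q: E = 102.7 GPa, ρ = 7060 kg/m³
  alloy P: M = 2.31×10⁻³
  alloy G: M = 1.84×10⁻³
  alloy H: M = 1.76×10⁻³
  alloy Q: M = 1.44×10⁻³
  alloy Z: M = 1.05×10⁻³
Alloy P ranks first.

alloy P, M = 2.31×10⁻³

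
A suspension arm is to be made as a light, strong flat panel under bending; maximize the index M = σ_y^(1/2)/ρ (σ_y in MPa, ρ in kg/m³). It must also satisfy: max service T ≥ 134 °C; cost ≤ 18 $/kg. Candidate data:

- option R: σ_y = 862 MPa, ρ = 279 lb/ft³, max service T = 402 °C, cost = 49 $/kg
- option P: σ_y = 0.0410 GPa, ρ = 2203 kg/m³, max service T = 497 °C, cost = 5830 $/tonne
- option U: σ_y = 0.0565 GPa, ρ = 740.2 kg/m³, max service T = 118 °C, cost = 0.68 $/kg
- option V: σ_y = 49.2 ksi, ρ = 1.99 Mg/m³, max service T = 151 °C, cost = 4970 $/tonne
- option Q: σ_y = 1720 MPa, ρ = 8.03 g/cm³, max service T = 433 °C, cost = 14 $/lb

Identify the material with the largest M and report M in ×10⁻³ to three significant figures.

option V, M = 9.26×10⁻³

Screen on constraints: max service T ≥ 134 °C; cost ≤ 18 $/kg. Survivors: option P, option V.
Normalizing units and computing the index:
  option P: σ_y = 41.00 MPa, ρ = 2203 kg/m³
  option V: σ_y = 339.2 MPa, ρ = 1990 kg/m³
  option V: M = 9.26×10⁻³
  option P: M = 2.91×10⁻³
Option V has the largest M.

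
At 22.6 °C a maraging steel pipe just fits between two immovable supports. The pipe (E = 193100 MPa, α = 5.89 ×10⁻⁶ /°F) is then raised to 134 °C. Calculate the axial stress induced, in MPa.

E = 193100 MPa = 193.1 GPa.
α = 5.89×10⁻⁶/°F × 9/5 = 10.6×10⁻⁶/K.
ΔT = 111.4 K. Constrained thermal stress σ = E·α·ΔT = 193.1×10³ MPa × 10.6×10⁻⁶ × 111.4 = 228 MPa (compressive).

228 MPa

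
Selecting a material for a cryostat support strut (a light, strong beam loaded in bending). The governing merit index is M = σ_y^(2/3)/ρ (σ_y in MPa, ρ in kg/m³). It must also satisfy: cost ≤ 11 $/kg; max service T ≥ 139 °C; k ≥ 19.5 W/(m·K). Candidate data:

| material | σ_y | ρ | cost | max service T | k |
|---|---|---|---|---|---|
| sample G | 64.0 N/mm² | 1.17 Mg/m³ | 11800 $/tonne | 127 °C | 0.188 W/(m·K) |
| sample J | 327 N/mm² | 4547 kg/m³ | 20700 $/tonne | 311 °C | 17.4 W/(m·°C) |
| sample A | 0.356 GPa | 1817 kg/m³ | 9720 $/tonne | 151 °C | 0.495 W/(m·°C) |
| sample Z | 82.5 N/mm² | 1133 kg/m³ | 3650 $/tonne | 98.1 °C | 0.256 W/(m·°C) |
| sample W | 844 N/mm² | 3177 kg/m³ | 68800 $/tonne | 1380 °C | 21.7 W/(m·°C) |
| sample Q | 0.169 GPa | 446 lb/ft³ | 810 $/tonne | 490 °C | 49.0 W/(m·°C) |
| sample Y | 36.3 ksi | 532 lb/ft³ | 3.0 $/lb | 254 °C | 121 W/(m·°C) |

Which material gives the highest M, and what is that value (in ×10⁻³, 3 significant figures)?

Screen on constraints: cost ≤ 11 $/kg; max service T ≥ 139 °C; k ≥ 19.5 W/(m·K). Survivors: sample Q, sample Y.
Putting every candidate on a common basis:
  sample Q: σ_y = 169.0 MPa, ρ = 7144 kg/m³
  sample Y: σ_y = 250.3 MPa, ρ = 8522 kg/m³
  sample Y: M = 4.66×10⁻³
  sample Q: M = 4.28×10⁻³
Sample Y ranks first.

sample Y, M = 4.66×10⁻³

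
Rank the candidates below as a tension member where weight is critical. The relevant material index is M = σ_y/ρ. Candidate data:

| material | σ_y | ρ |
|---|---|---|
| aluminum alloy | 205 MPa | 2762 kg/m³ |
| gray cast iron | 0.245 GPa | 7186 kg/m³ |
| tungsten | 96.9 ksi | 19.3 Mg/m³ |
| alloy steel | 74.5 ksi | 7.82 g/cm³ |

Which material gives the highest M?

Convert each candidate to consistent units, then evaluate M:
  aluminum alloy: σ_y = 205.0 MPa, ρ = 2762 kg/m³
  gray cast iron: σ_y = 245.0 MPa, ρ = 7186 kg/m³
  tungsten: σ_y = 668.1 MPa, ρ = 19300 kg/m³
  alloy steel: σ_y = 513.7 MPa, ρ = 7820 kg/m³
  aluminum alloy: M = 74.2 kN·m/kg
  alloy steel: M = 65.7 kN·m/kg
  tungsten: M = 34.6 kN·m/kg
  gray cast iron: M = 34.1 kN·m/kg
Aluminum alloy ranks first.

aluminum alloy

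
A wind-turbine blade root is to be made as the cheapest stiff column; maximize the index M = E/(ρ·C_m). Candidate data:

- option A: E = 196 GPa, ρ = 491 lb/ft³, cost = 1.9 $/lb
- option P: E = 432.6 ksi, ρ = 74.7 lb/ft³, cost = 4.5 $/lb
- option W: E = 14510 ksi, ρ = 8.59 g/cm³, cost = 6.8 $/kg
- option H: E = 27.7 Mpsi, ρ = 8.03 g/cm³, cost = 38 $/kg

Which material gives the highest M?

In SI units:
  option A: E = 196.0 GPa, ρ = 7865 kg/m³, cost = 4.189 $/kg
  option P: E = 2.983 GPa, ρ = 1197 kg/m³, cost = 9.921 $/kg
  option W: E = 100.0 GPa, ρ = 8590 kg/m³, cost = 6.800 $/kg
  option H: E = 191.0 GPa, ρ = 8030 kg/m³, cost = 38.00 $/kg
  option A: M = 5.95 MN·m per $
  option W: M = 1.71 MN·m per $
  option H: M = 0.626 MN·m per $
  option P: M = 0.251 MN·m per $
Option A has the largest M.

option A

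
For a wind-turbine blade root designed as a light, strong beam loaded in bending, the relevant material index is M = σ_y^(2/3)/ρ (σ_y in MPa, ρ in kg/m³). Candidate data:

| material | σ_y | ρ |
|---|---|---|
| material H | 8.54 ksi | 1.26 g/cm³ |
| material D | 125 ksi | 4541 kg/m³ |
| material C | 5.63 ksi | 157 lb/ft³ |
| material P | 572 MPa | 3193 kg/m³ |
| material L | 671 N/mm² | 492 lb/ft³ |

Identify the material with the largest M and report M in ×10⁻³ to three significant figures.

Normalizing units and computing the index:
  material H: σ_y = 58.88 MPa, ρ = 1260 kg/m³
  material D: σ_y = 861.8 MPa, ρ = 4541 kg/m³
  material C: σ_y = 38.82 MPa, ρ = 2515 kg/m³
  material P: σ_y = 572.0 MPa, ρ = 3193 kg/m³
  material L: σ_y = 671.0 MPa, ρ = 7881 kg/m³
  material P: M = 21.6×10⁻³
  material D: M = 19.9×10⁻³
  material H: M = 12.0×10⁻³
  material L: M = 9.73×10⁻³
  material C: M = 4.56×10⁻³
The maximum is for material P.

material P, M = 21.6×10⁻³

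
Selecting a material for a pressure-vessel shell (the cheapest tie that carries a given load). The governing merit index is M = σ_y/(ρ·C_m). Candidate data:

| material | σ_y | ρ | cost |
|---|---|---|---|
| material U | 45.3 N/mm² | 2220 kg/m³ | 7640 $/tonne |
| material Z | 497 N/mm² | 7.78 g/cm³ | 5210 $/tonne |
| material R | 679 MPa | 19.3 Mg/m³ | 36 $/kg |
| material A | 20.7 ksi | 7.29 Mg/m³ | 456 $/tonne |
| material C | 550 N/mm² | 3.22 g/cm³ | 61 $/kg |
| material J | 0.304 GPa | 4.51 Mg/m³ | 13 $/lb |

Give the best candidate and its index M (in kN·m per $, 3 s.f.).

After converting to SI:
  material U: σ_y = 45.30 MPa, ρ = 2220 kg/m³, cost = 7.640 $/kg
  material Z: σ_y = 497.0 MPa, ρ = 7780 kg/m³, cost = 5.210 $/kg
  material R: σ_y = 679.0 MPa, ρ = 19300 kg/m³, cost = 36.00 $/kg
  material A: σ_y = 142.7 MPa, ρ = 7290 kg/m³, cost = 0.4560 $/kg
  material C: σ_y = 550.0 MPa, ρ = 3220 kg/m³, cost = 61.00 $/kg
  material J: σ_y = 304.0 MPa, ρ = 4510 kg/m³, cost = 28.66 $/kg
  material A: M = 42.9 kN·m per $
  material Z: M = 12.3 kN·m per $
  material C: M = 2.80 kN·m per $
  material U: M = 2.67 kN·m per $
  material J: M = 2.35 kN·m per $
  material R: M = 0.977 kN·m per $
Material A ranks first.

material A, M = 42.9 kN·m per $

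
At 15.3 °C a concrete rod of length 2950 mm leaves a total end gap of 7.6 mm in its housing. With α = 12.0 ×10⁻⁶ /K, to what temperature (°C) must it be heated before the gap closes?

α·L₀·ΔT = 7.6 mm ⇒ ΔT = 7.6 / (12.0×10⁻⁶ × 2950.0) = 214.7 K.
T = 15.3 + 214.7 = 230.0 °C.

230 °C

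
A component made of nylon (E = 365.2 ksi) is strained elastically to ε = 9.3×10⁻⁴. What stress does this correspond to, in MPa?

E = 365.2 ksi = 2.518 GPa.
σ = E·ε = 2518 MPa × 9.3×10⁻⁴ = 2.34 MPa.

2.34 MPa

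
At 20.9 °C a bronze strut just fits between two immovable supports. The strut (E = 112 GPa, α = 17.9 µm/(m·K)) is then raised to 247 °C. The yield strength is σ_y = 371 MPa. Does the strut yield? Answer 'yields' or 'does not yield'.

ΔT = 226.1 K. Constrained thermal stress σ = E·α·ΔT = 112.0×10³ MPa × 17.9×10⁻⁶ × 226.1 = 453 MPa (compressive).
Compare to σ_y = 371 MPa: σ ≥ σ_y, so it yields.

yields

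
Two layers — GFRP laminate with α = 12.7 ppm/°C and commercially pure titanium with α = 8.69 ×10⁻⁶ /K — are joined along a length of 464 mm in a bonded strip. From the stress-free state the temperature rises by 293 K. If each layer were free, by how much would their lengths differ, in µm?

Δα = |12.7 − 8.69|×10⁻⁶/K = 4.01×10⁻⁶/K.
ΔL_mismatch = Δα·L·ΔT = 4.01×10⁻⁶ × 464.0 mm × 293.0 K = 545 µm.

545 µm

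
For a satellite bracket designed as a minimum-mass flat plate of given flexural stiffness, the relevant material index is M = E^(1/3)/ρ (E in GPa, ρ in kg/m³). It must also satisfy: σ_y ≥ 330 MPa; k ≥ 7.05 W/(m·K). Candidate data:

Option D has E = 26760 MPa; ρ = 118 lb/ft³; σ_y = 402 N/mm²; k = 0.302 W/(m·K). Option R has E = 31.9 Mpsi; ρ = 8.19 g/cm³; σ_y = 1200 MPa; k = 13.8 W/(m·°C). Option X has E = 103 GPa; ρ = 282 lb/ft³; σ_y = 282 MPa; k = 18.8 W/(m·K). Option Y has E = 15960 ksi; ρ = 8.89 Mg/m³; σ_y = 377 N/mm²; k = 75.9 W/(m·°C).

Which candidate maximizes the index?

option R

Screen on constraints: σ_y ≥ 330 MPa; k ≥ 7.05 W/(m·K). Survivors: option R, option Y.
In SI units:
  option R: E = 219.9 GPa, ρ = 8190 kg/m³
  option Y: E = 110.0 GPa, ρ = 8890 kg/m³
  option R: M = 0.737×10⁻³
  option Y: M = 0.539×10⁻³
Option R has the largest M.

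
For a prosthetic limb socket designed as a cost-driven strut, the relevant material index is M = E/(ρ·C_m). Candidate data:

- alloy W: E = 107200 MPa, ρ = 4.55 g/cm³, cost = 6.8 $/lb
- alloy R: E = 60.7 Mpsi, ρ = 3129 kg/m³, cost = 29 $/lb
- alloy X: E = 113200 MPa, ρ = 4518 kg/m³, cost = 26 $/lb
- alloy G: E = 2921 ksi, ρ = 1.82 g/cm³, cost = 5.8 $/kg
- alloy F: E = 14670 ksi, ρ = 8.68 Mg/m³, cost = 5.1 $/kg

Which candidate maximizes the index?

Putting every candidate on a common basis:
  alloy W: E = 107.2 GPa, ρ = 4550 kg/m³, cost = 14.99 $/kg
  alloy R: E = 418.5 GPa, ρ = 3129 kg/m³, cost = 63.93 $/kg
  alloy X: E = 113.2 GPa, ρ = 4518 kg/m³, cost = 57.32 $/kg
  alloy G: E = 20.14 GPa, ρ = 1820 kg/m³, cost = 5.800 $/kg
  alloy F: E = 101.1 GPa, ρ = 8680 kg/m³, cost = 5.100 $/kg
  alloy F: M = 2.28 MN·m per $
  alloy R: M = 2.09 MN·m per $
  alloy G: M = 1.91 MN·m per $
  alloy W: M = 1.57 MN·m per $
  alloy X: M = 0.437 MN·m per $
Alloy F has the largest M.

alloy F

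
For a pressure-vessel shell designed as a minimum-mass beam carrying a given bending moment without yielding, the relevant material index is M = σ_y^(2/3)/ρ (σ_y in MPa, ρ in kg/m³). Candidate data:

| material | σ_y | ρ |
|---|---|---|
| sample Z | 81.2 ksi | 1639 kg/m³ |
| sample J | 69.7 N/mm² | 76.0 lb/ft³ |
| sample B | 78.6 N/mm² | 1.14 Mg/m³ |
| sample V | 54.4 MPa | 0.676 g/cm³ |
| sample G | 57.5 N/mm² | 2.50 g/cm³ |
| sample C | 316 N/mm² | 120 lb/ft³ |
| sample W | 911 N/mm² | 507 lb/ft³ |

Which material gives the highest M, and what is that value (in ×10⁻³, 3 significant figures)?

After converting to SI:
  sample Z: σ_y = 559.9 MPa, ρ = 1639 kg/m³
  sample J: σ_y = 69.70 MPa, ρ = 1217 kg/m³
  sample B: σ_y = 78.60 MPa, ρ = 1140 kg/m³
  sample V: σ_y = 54.40 MPa, ρ = 676.0 kg/m³
  sample G: σ_y = 57.50 MPa, ρ = 2500 kg/m³
  sample C: σ_y = 316.0 MPa, ρ = 1922 kg/m³
  sample W: σ_y = 911.0 MPa, ρ = 8121 kg/m³
  sample Z: M = 41.4×10⁻³
  sample C: M = 24.1×10⁻³
  sample V: M = 21.2×10⁻³
  sample B: M = 16.1×10⁻³
  sample J: M = 13.9×10⁻³
  sample W: M = 11.6×10⁻³
  sample G: M = 5.96×10⁻³
Sample Z has the largest M.

sample Z, M = 41.4×10⁻³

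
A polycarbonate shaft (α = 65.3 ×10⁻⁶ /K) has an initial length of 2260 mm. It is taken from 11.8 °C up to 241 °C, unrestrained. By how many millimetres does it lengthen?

ΔT = 241 − 11.8 = 229.2 K.
ΔL = α·L₀·ΔT = 65.3×10⁻⁶ × 2260 mm × 229.2 K = 33.8 mm.

33.8 mm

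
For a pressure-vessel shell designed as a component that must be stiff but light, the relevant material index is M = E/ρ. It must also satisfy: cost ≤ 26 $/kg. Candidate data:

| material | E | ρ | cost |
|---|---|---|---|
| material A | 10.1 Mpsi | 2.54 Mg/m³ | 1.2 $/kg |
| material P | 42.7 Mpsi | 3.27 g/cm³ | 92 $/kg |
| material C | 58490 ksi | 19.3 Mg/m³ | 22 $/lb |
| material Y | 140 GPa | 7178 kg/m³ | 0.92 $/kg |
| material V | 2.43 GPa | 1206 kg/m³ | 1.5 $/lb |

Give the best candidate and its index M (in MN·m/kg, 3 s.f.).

Screen on constraints: cost ≤ 26 $/kg. Survivors: material A, material Y, material V.
Convert each candidate to consistent units, then evaluate M:
  material A: E = 69.64 GPa, ρ = 2540 kg/m³
  material Y: E = 140.0 GPa, ρ = 7178 kg/m³
  material V: E = 2.430 GPa, ρ = 1206 kg/m³
  material A: M = 27.4 MN·m/kg
  material Y: M = 19.5 MN·m/kg
  material V: M = 2.01 MN·m/kg
Material A ranks first.

material A, M = 27.4 MN·m/kg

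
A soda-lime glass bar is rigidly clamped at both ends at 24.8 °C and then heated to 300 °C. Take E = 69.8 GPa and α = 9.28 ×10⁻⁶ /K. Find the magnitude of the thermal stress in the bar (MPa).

ΔT = 275.2 K. Constrained thermal stress σ = E·α·ΔT = 69.80×10³ MPa × 9.28×10⁻⁶ × 275.2 = 178 MPa (compressive).

178 MPa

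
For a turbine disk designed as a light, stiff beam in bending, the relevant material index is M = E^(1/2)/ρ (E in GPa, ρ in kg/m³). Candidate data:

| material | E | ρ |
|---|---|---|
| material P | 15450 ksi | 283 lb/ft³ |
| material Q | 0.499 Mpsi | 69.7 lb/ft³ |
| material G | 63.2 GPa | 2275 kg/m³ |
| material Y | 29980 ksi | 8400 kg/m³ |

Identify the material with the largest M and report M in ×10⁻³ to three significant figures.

material G, M = 3.49×10⁻³

In SI units:
  material P: E = 106.5 GPa, ρ = 4533 kg/m³
  material Q: E = 3.440 GPa, ρ = 1116 kg/m³
  material G: E = 63.20 GPa, ρ = 2275 kg/m³
  material Y: E = 206.7 GPa, ρ = 8400 kg/m³
  material G: M = 3.49×10⁻³
  material P: M = 2.28×10⁻³
  material Y: M = 1.71×10⁻³
  material Q: M = 1.66×10⁻³
Material G has the largest M.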